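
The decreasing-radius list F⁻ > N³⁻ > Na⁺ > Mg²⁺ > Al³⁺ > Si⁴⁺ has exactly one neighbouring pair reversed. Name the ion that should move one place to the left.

Check each adjacent pair. F⁻ and N³⁻ are reversed: they are isoelectronic (10 e⁻) and F has more protons than N (9 vs 7), making F⁻ smaller. No other neighbouring pair contradicts the periodic trends, so N³⁻ is the ion listed too late.

N³⁻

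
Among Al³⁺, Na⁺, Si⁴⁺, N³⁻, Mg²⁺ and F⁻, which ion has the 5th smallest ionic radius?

All of these have 10 electrons (isoelectronic). With the same electron cloud, the ion with the most protons pulls it in tightest. Nuclear charges: Si⁴⁺ (Z=14), Al³⁺ (Z=13), Mg²⁺ (Z=12), Na⁺ (Z=11), F⁻ (Z=9), N³⁻ (Z=7). Highest Z is smallest.
That gives Si⁴⁺ < Al³⁺ < Mg²⁺ < Na⁺ < F⁻ < N³⁻. From the smallest end, number 5 is F⁻.

F⁻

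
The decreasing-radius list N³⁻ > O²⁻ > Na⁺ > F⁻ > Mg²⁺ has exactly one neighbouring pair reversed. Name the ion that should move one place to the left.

F⁻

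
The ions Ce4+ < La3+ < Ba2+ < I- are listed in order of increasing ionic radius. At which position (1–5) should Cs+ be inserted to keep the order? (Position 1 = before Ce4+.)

Each ion has 54 electrons. The ranking follows nuclear charge in reverse — greater Z gives a smaller radius. Ce4+ (Z=58), La3+ (Z=57), Ba2+ (Z=56), Cs+ (Z=55), I- (Z=53).
The complete sequence is Ce4+ < La3+ < Ba2+ < Cs+ < I-. Cs+ sits at position 4.

4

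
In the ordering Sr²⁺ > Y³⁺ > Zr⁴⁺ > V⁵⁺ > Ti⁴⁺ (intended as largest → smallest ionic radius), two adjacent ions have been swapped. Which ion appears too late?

Compare adjacent ions: they are isoelectronic (18 e⁻) and V has more protons than Ti (23 vs 22), making V⁵⁺ smaller — yet in this decreasing list V⁵⁺ sits before Ti⁴⁺. Nothing else is reversed, so Ti⁴⁺ should move one place to the left.

Ti⁴⁺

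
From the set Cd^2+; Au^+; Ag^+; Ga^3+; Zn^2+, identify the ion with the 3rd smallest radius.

Electron counts and nuclear charges: Ga^3+ (Z=31, 28 e⁻), Zn^2+ (Z=30, 28 e⁻), Cd^2+ (Z=48, 46 e⁻), Ag^+ (Z=47, 46 e⁻), Au^+ (Z=79, 78 e⁻). Ga^3+ < Zn^2+ (isoelectronic, higher Z=31 is smaller); Zn^2+ < Cd^2+ (same group, 1 shell fewer); Cd^2+ < Ag^+ (isoelectronic, higher Z=48 is smaller); Ag^+ < Au^+ (same group, period 5 vs 6).
That gives Ga^3+ < Zn^2+ < Cd^2+ < Ag^+ < Au^+. From the smallest end, number 3 is Cd^2+.

Cd^2+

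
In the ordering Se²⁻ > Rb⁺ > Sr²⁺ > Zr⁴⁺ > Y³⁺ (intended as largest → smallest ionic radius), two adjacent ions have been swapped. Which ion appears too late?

Y³⁺

Check each adjacent pair. Zr⁴⁺ and Y³⁺ are reversed: Zr⁴⁺ and Y³⁺ share 36 electrons; the higher nuclear charge on Zr (Z=40) contracts it more, so Zr⁴⁺ < Y³⁺. No other neighbouring pair contradicts the periodic trends, so Y³⁺ is the ion listed too late.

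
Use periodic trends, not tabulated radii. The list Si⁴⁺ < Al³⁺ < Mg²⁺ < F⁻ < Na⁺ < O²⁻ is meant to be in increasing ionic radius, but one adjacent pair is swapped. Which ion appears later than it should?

Compare adjacent ions: Na⁺ and F⁻ share 10 electrons; the higher nuclear charge on Na (Z=11) contracts it more, so Na⁺ < F⁻ — yet in this increasing list F⁻ sits before Na⁺. Nothing else is reversed, so Na⁺ should move one place to the left.

Na⁺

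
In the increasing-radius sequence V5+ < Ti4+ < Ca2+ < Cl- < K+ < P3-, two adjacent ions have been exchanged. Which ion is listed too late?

Compare adjacent ions: both have 18 electrons but Z(K)=19 > Z(Cl)=17, so K+ should be the smaller of the two — yet in this increasing list Cl- sits before K+. Nothing else is reversed, so K+ should move one place to the left.

K+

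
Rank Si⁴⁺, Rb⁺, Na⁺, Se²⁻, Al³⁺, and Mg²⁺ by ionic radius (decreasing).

Se²⁻ > Rb⁺ > Na⁺ > Mg²⁺ > Al³⁺ > Si⁴⁺

Electron counts and nuclear charges: Si⁴⁺ has 10 e⁻ (Z=14), Al³⁺ has 10 e⁻ (Z=13), Mg²⁺ has 10 e⁻ (Z=12), Na⁺ has 10 e⁻ (Z=11), Rb⁺ has 36 e⁻ (Z=37), Se²⁻ has 36 e⁻ (Z=34). Si⁴⁺ < Al³⁺ (isoelectronic, higher Z=14 is smaller); Al³⁺ < Mg²⁺ (both 10 e⁻, Z=13>12); Mg²⁺ < Na⁺ (both 10 e⁻, Z=12>11); Na⁺ < Rb⁺ (same group, 2 shells fewer); Rb⁺ < Se²⁻ (isoelectronic, higher Z=37 is smaller).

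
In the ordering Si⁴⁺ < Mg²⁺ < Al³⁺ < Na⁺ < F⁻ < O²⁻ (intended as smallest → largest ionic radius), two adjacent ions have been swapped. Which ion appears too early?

Mg²⁺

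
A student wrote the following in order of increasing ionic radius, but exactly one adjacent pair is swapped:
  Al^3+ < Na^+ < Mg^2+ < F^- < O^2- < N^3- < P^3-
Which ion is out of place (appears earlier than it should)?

Na^+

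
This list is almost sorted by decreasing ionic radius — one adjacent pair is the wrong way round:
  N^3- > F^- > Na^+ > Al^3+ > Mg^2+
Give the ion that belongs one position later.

Al^3+

Scanning neighbour by neighbour, only Al^3+/Mg^2+ violates a trend: they are isoelectronic (10 e⁻) and Al has more protons than Mg (13 vs 12), making Al^3+ smaller. That makes Al^3+ the one sitting a position early relative to where it belongs.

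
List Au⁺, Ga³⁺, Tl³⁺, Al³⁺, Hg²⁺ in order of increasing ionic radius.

Al³⁺ < Ga³⁺ < Tl³⁺ < Hg²⁺ < Au⁺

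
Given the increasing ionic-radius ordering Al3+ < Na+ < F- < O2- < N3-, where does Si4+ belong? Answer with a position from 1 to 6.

1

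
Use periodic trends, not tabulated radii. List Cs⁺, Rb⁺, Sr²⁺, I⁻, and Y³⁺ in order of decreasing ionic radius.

Electron counts and nuclear charges: Y³⁺ (Z=39, 36 e⁻), Sr²⁺ (Z=38, 36 e⁻), Rb⁺ (Z=37, 36 e⁻), Cs⁺ (Z=55, 54 e⁻), I⁻ (Z=53, 54 e⁻). Y³⁺ < Sr²⁺ (both 36 e⁻, Z=39>38); Sr²⁺ < Rb⁺ (both 36 e⁻, Z=38>37); Rb⁺ < Cs⁺ (same group, period 5 vs 6); Cs⁺ < I⁻ (both 54 e⁻, Z=55>53).

I⁻ > Cs⁺ > Rb⁺ > Sr²⁺ > Y³⁺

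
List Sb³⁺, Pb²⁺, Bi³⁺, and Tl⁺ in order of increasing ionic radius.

Sb³⁺ < Bi³⁺ < Pb²⁺ < Tl⁺

First list Z and electron count for each: Sb³⁺ (Z=51, 48 e⁻), Bi³⁺ (Z=83, 80 e⁻), Pb²⁺ (Z=82, 80 e⁻), Tl⁺ (Z=81, 80 e⁻). Sb³⁺ < Bi³⁺ (same group, period 5 vs 6); Bi³⁺ < Pb²⁺ (both 80 e⁻, Z=83>82); Pb²⁺ < Tl⁺ (both 80 e⁻, Z=82>81).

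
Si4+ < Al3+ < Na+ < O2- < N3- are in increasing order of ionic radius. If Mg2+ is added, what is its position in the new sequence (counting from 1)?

All of these have 10 electrons (isoelectronic). With the same electron cloud, the ion with the most protons pulls it in tightest. Nuclear charges: Si4+ (Z=14), Al3+ (Z=13), Mg2+ (Z=12), Na+ (Z=11), O2- (Z=8), N3- (Z=7). Highest Z is smallest.
Putting Mg2+ in gives Si4+ < Al3+ < Mg2+ < Na+ < O2- < N3-; it lands at slot 3.

3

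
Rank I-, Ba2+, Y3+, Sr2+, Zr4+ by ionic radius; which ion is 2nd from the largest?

Ba2+

Work out protons and electrons: Zr4+ has 36 e⁻ (Z=40), Y3+ has 36 e⁻ (Z=39), Sr2+ has 36 e⁻ (Z=38), Ba2+ has 54 e⁻ (Z=56), I- has 54 e⁻ (Z=53). Zr4+ < Y3+ (isoelectronic, higher Z=40 is smaller); Y3+ < Sr2+ (isoelectronic, higher Z=39 is smaller); Sr2+ < Ba2+ (same group, period 5 vs 6); Ba2+ < I- (isoelectronic, higher Z=56 is smaller).
Ordering: Zr4+ < Y3+ < Sr2+ < Ba2+ < I-. The 2nd largest is Ba2+.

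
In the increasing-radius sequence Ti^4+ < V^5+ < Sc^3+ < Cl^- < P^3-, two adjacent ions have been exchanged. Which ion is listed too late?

Scanning neighbour by neighbour, only Ti^4+/V^5+ violates a trend: they are isoelectronic (18 e⁻) and V has more protons than Ti (23 vs 22), making V^5+ smaller. That makes V^5+ the one sitting a position late relative to where it belongs.

V^5+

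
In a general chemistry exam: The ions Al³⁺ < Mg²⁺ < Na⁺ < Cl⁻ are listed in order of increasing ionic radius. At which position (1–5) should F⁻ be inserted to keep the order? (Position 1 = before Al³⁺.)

4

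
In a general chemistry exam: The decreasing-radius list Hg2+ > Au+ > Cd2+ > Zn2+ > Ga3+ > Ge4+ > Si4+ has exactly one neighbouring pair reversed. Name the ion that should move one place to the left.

Check each adjacent pair. Hg2+ and Au+ are reversed: both have 78 electrons but Z(Hg)=80 > Z(Au)=79, so Hg2+ should be the smaller of the two. No other neighbouring pair contradicts the periodic trends, so Au+ is the ion listed too late.

Au+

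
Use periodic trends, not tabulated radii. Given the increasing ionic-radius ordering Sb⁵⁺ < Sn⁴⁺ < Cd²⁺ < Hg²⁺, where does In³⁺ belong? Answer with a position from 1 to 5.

3

Electron counts and nuclear charges: Sb⁵⁺ has 46 e⁻ (Z=51), Sn⁴⁺ has 46 e⁻ (Z=50), In³⁺ has 46 e⁻ (Z=49), Cd²⁺ has 46 e⁻ (Z=48), Hg²⁺ has 78 e⁻ (Z=80). Sb⁵⁺ < Sn⁴⁺ (isoelectronic, higher Z=51 is smaller); Sn⁴⁺ < In³⁺ (both 46 e⁻, Z=50>49); In³⁺ < Cd²⁺ (both 46 e⁻, Z=49>48); Cd²⁺ < Hg²⁺ (same group, period 5 vs 6).
With In³⁺ included the full order is Sb⁵⁺ < Sn⁴⁺ < In³⁺ < Cd²⁺ < Hg²⁺, so it takes position 3.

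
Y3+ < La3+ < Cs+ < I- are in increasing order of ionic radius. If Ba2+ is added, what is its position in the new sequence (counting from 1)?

First list Z and electron count for each: Y3+ (Z=39, 36 e⁻), La3+ (Z=57, 54 e⁻), Ba2+ (Z=56, 54 e⁻), Cs+ (Z=55, 54 e⁻), I- (Z=53, 54 e⁻). Y3+ < La3+ (same group, 1 shell fewer); La3+ < Ba2+ (both 54 e⁻, Z=57>56); Ba2+ < Cs+ (both 54 e⁻, Z=56>55); Cs+ < I- (isoelectronic, higher Z=55 is smaller).
Putting Ba2+ in gives Y3+ < La3+ < Ba2+ < Cs+ < I-; it lands at slot 3.

3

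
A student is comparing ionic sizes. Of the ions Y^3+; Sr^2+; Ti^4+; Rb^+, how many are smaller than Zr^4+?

Electron counts and nuclear charges: Ti^4+ has 18 e⁻ (Z=22), Zr^4+ has 36 e⁻ (Z=40), Y^3+ has 36 e⁻ (Z=39), Sr^2+ has 36 e⁻ (Z=38), Rb^+ has 36 e⁻ (Z=37). Ti^4+ < Zr^4+ (same group, period 4 vs 5); Zr^4+ < Y^3+ (isoelectronic, higher Z=40 is smaller); Y^3+ < Sr^2+ (isoelectronic, higher Z=39 is smaller); Sr^2+ < Rb^+ (both 36 e⁻, Z=38>37).
Overall: Ti^4+ < Zr^4+ < Y^3+ < Sr^2+ < Rb^+. Zr^4+ has 1 below it and 3 above. Count: 1.

1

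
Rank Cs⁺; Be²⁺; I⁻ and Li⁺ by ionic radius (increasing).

Be²⁺ has 2 e⁻ (Z=4), Li⁺ has 2 e⁻ (Z=3), Cs⁺ has 54 e⁻ (Z=55), I⁻ has 54 e⁻ (Z=53). Be²⁺ < Li⁺ (both 2 e⁻, Z=4>3); Li⁺ < Cs⁺ (same group, 4 shells fewer); Cs⁺ < I⁻ (isoelectronic, higher Z=55 is smaller).

Be²⁺ < Li⁺ < Cs⁺ < I⁻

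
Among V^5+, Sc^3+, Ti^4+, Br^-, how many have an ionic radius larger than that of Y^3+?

Work out protons and electrons: V^5+ (Z=23, 18 e⁻), Ti^4+ (Z=22, 18 e⁻), Sc^3+ (Z=21, 18 e⁻), Y^3+ (Z=39, 36 e⁻), Br^- (Z=35, 36 e⁻). V^5+ < Ti^4+ (both 18 e⁻, Z=23>22); Ti^4+ < Sc^3+ (isoelectronic, higher Z=22 is smaller); Sc^3+ < Y^3+ (same group, 1 shell fewer); Y^3+ < Br^- (both 36 e⁻, Z=39>35).
Overall: V^5+ < Ti^4+ < Sc^3+ < Y^3+ < Br^-. Y^3+ has 3 below it and 1 above. Count: 1.

1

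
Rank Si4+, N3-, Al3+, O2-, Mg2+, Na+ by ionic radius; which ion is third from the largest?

Na+

All of these have 10 electrons (isoelectronic). With the same electron cloud, the ion with the most protons pulls it in tightest. Nuclear charges: Si4+ (Z=14), Al3+ (Z=13), Mg2+ (Z=12), Na+ (Z=11), O2- (Z=8), N3- (Z=7). Highest Z is smallest.
Ordering: Si4+ < Al3+ < Mg2+ < Na+ < O2- < N3-. The third largest is Na+.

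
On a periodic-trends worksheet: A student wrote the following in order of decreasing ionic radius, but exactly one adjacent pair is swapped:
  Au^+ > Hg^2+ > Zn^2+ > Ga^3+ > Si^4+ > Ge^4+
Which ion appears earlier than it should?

Compare adjacent ions: same group and charge — period 3 sits above period 4, so Si^4+ is smaller — yet in this decreasing list Si^4+ sits before Ge^4+. Nothing else is reversed, so Si^4+ should move one place to the right.

Si^4+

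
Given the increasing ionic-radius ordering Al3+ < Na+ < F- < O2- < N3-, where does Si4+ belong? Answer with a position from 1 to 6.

These species are isoelectronic with 10 electrons. The only difference is the number of protons: Si4+ (Z=14), Al3+ (Z=13), Na+ (Z=11), F- (Z=9), O2- (Z=8), N3- (Z=7). The strongest nuclear pull (Si4+) gives the smallest ion.
Putting Si4+ in gives Si4+ < Al3+ < Na+ < F- < O2- < N3-; it lands at slot 1.

1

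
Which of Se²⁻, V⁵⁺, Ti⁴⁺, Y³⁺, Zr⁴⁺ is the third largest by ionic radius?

Zr⁴⁺

V⁵⁺ has 18 e⁻ (Z=23), Ti⁴⁺ has 18 e⁻ (Z=22), Zr⁴⁺ has 36 e⁻ (Z=40), Y³⁺ has 36 e⁻ (Z=39), Se²⁻ has 36 e⁻ (Z=34). V⁵⁺ < Ti⁴⁺ (isoelectronic, higher Z=23 is smaller); Ti⁴⁺ < Zr⁴⁺ (same group, 1 shell fewer); Zr⁴⁺ < Y³⁺ (isoelectronic, higher Z=40 is smaller); Y³⁺ < Se²⁻ (isoelectronic, higher Z=39 is smaller).
Ordering: V⁵⁺ < Ti⁴⁺ < Zr⁴⁺ < Y³⁺ < Se²⁻. The third largest is Zr⁴⁺.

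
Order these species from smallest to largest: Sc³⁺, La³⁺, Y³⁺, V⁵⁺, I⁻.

Work out protons and electrons: V⁵⁺ has 18 e⁻ (Z=23), Sc³⁺ has 18 e⁻ (Z=21), Y³⁺ has 36 e⁻ (Z=39), La³⁺ has 54 e⁻ (Z=57), I⁻ has 54 e⁻ (Z=53). V⁵⁺ < Sc³⁺ (both 18 e⁻, Z=23>21); Sc³⁺ < Y³⁺ (same group, 1 shell fewer); Y³⁺ < La³⁺ (same group, 1 shell fewer); La³⁺ < I⁻ (isoelectronic, higher Z=57 is smaller).

V⁵⁺ < Sc³⁺ < Y³⁺ < La³⁺ < I⁻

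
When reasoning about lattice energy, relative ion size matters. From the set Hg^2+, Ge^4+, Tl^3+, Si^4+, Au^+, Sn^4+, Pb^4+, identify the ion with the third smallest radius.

Electron counts and nuclear charges: Si^4+ (Z=14, 10 e⁻), Ge^4+ (Z=32, 28 e⁻), Sn^4+ (Z=50, 46 e⁻), Pb^4+ (Z=82, 78 e⁻), Tl^3+ (Z=81, 78 e⁻), Hg^2+ (Z=80, 78 e⁻), Au^+ (Z=79, 78 e⁻). Si^4+ < Ge^4+ (same group, period 3 vs 4); Ge^4+ < Sn^4+ (same group, 1 shell fewer); Sn^4+ < Pb^4+ (same group, period 5 vs 6); Pb^4+ < Tl^3+ (both 78 e⁻, Z=82>81); Tl^3+ < Hg^2+ (both 78 e⁻, Z=81>80); Hg^2+ < Au^+ (both 78 e⁻, Z=80>79).
Full ascending order: Si^4+ < Ge^4+ < Sn^4+ < Pb^4+ < Tl^3+ < Hg^2+ < Au^+. Counting from the smallest, position 3 is Sn^4+.

Sn^4+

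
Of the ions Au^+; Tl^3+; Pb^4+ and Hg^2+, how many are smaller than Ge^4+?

0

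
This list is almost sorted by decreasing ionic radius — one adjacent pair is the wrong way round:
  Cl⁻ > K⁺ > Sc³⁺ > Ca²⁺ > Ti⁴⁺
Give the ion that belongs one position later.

The pair Sc³⁺, Ca²⁺ is the wrong way round — they are isoelectronic (18 e⁻) and Sc has more protons than Ca (21 vs 20), making Sc³⁺ smaller. All other adjacent pairs agree with periodic trends, so Sc³⁺ is the misplaced ion.

Sc³⁺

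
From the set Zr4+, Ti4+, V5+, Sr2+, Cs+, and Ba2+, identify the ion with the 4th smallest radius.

Sr2+

Work out protons and electrons: V5+ (Z=23, 18 e⁻), Ti4+ (Z=22, 18 e⁻), Zr4+ (Z=40, 36 e⁻), Sr2+ (Z=38, 36 e⁻), Ba2+ (Z=56, 54 e⁻), Cs+ (Z=55, 54 e⁻). V5+ < Ti4+ (isoelectronic, higher Z=23 is smaller); Ti4+ < Zr4+ (same group, period 4 vs 5); Zr4+ < Sr2+ (isoelectronic, higher Z=40 is smaller); Sr2+ < Ba2+ (same group, 1 shell fewer); Ba2+ < Cs+ (isoelectronic, higher Z=56 is smaller).
That gives V5+ < Ti4+ < Zr4+ < Sr2+ < Ba2+ < Cs+. From the smallest end, number 4 is Sr2+.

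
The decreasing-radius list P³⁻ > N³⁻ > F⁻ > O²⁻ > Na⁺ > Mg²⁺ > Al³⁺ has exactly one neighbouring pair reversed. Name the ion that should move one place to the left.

Compare adjacent ions: they are isoelectronic (10 e⁻) and F has more protons than O (9 vs 8), making F⁻ smaller — yet in this decreasing list F⁻ sits before O²⁻. Nothing else is reversed, so O²⁻ should move one place to the left.

O²⁻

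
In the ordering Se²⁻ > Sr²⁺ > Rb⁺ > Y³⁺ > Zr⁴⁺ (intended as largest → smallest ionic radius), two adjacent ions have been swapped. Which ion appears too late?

Compare adjacent ions: they are isoelectronic (36 e⁻) and Sr has more protons than Rb (38 vs 37), making Sr²⁺ smaller — yet in this decreasing list Sr²⁺ sits before Rb⁺. Nothing else is reversed, so Rb⁺ should move one place to the left.

Rb⁺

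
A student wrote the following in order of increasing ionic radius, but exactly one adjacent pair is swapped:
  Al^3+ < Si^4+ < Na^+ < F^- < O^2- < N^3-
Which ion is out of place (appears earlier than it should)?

Al^3+

The pair Al^3+, Si^4+ is the wrong way round — Si^4+ and Al^3+ share 10 electrons; the higher nuclear charge on Si (Z=14) contracts it more, so Si^4+ < Al^3+. All other adjacent pairs agree with periodic trends, so Al^3+ is the misplaced ion.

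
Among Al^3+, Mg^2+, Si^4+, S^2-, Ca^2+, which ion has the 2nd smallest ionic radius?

Al^3+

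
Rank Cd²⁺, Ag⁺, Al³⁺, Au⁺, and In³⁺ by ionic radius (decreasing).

Electron counts and nuclear charges: Al³⁺: 10 e⁻, Z=13, In³⁺: 46 e⁻, Z=49, Cd²⁺: 46 e⁻, Z=48, Ag⁺: 46 e⁻, Z=47, Au⁺: 78 e⁻, Z=79. Al³⁺ < In³⁺ (same group, 2 shells fewer); In³⁺ < Cd²⁺ (both 46 e⁻, Z=49>48); Cd²⁺ < Ag⁺ (isoelectronic, higher Z=48 is smaller); Ag⁺ < Au⁺ (same group, 1 shell fewer).

Au⁺ > Ag⁺ > Cd²⁺ > In³⁺ > Al³⁺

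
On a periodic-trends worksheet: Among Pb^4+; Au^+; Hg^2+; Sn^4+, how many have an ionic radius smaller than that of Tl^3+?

2

Work out protons and electrons: Sn^4+: 46 e⁻, Z=50, Pb^4+: 78 e⁻, Z=82, Tl^3+: 78 e⁻, Z=81, Hg^2+: 78 e⁻, Z=80, Au^+: 78 e⁻, Z=79. Sn^4+ < Pb^4+ (same group, period 5 vs 6); Pb^4+ < Tl^3+ (both 78 e⁻, Z=82>81); Tl^3+ < Hg^2+ (both 78 e⁻, Z=81>80); Hg^2+ < Au^+ (both 78 e⁻, Z=80>79).
Ordering all of them (including Tl^3+) by radius gives Sn^4+ < Pb^4+ < Tl^3+ < Hg^2+ < Au^+. That's 2.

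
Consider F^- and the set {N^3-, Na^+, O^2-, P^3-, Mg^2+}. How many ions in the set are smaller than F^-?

Mg^2+ has 10 e⁻ (Z=12), Na^+ has 10 e⁻ (Z=11), F^- has 10 e⁻ (Z=9), O^2- has 10 e⁻ (Z=8), N^3- has 10 e⁻ (Z=7), P^3- has 18 e⁻ (Z=15). Mg^2+ < Na^+ (isoelectronic, higher Z=12 is smaller); Na^+ < F^- (both 10 e⁻, Z=11>9); F^- < O^2- (isoelectronic, higher Z=9 is smaller); O^2- < N^3- (both 10 e⁻, Z=8>7); N^3- < P^3- (same group, 1 shell fewer).
Relative to F^-, the ions that are smaller are Mg^2+, Na^+. Count: 2.

2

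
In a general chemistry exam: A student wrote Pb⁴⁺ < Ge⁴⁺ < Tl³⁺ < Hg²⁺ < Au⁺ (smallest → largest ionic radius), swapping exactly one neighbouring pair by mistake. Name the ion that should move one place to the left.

Scanning neighbour by neighbour, only Pb⁴⁺/Ge⁴⁺ violates a trend: Ge⁴⁺ and Pb⁴⁺ are in one column with the same charge; the lighter period-4 ion has 2 fewer shells and is smaller. That makes Ge⁴⁺ the one sitting a position late relative to where it belongs.

Ge⁴⁺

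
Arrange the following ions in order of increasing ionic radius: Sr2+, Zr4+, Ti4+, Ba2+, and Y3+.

Ti4+ < Zr4+ < Y3+ < Sr2+ < Ba2+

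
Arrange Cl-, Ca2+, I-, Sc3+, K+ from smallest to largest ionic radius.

Sc3+ < Ca2+ < K+ < Cl- < I-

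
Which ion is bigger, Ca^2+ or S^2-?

S^2-

All of these have 18 electrons (isoelectronic). With the same electron cloud, the ion with the most protons pulls it in tightest. Nuclear charges: Ca^2+ (Z=20), S^2- (Z=16). Highest Z is smallest.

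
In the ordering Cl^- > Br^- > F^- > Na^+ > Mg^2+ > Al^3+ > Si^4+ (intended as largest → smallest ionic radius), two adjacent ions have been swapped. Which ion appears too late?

Scanning neighbour by neighbour, only Cl^-/Br^- violates a trend: both in group 17 with the same charge; Cl^- (period 3) has the smaller radius. That makes Br^- the one sitting a position late relative to where it belongs.

Br^-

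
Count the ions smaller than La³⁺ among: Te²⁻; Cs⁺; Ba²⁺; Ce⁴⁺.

Isoelectronic series (54 e⁻ each). Size is set by nuclear charge: more protons means a smaller ion. Ce⁴⁺ (Z=58), La³⁺ (Z=57), Ba²⁺ (Z=56), Cs⁺ (Z=55), Te²⁻ (Z=52).
Overall: Ce⁴⁺ < La³⁺ < Ba²⁺ < Cs⁺ < Te²⁻. La³⁺ has 1 below it and 3 above. That's 1.

1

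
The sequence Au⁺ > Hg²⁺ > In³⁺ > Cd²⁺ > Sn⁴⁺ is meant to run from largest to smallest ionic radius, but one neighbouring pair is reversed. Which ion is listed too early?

In³⁺

Compare adjacent ions: both have 46 electrons but Z(In)=49 > Z(Cd)=48, so In³⁺ should be the smaller of the two — yet in this decreasing list In³⁺ sits before Cd²⁺. Nothing else is reversed, so In³⁺ should move one place to the right.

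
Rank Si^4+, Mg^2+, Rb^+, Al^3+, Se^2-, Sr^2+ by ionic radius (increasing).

Tabulating Z and e⁻: Si^4+ has 10 e⁻ (Z=14), Al^3+ has 10 e⁻ (Z=13), Mg^2+ has 10 e⁻ (Z=12), Sr^2+ has 36 e⁻ (Z=38), Rb^+ has 36 e⁻ (Z=37), Se^2- has 36 e⁻ (Z=34). Si^4+ < Al^3+ (isoelectronic, higher Z=14 is smaller); Al^3+ < Mg^2+ (isoelectronic, higher Z=13 is smaller); Mg^2+ < Sr^2+ (same group, 2 shells fewer); Sr^2+ < Rb^+ (isoelectronic, higher Z=38 is smaller); Rb^+ < Se^2- (both 36 e⁻, Z=37>34).

Si^4+ < Al^3+ < Mg^2+ < Sr^2+ < Rb^+ < Se^2-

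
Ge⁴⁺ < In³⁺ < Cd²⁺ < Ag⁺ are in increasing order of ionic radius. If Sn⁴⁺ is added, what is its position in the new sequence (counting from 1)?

2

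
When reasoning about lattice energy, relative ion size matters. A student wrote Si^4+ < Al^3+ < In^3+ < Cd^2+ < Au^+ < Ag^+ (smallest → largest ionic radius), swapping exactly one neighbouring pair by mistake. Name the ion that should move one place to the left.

Ag^+

Compare adjacent ions: same group and charge — period 5 sits above period 6, so Ag^+ is smaller — yet in this increasing list Au^+ sits before Ag^+. Nothing else is reversed, so Ag^+ should move one place to the left.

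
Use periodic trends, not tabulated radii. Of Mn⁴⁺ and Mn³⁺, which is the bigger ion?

Mn³⁺

These are all Mn ions. Removing more electrons (higher positive charge) pulls the remaining electrons in closer, so Mn⁴⁺ is smallest and Mn³⁺ is largest.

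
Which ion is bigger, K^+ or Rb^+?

All are in the same group with charge +1. Radius grows down the group as n (the outermost shell) increases.

Rb^+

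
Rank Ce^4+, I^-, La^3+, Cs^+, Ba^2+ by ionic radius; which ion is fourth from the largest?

All of these have 54 electrons (isoelectronic). With the same electron cloud, the ion with the most protons pulls it in tightest. Nuclear charges: Ce^4+ (Z=58), La^3+ (Z=57), Ba^2+ (Z=56), Cs^+ (Z=55), I^- (Z=53). Highest Z is smallest.
Full ascending order: Ce^4+ < La^3+ < Ba^2+ < Cs^+ < I^-. Counting from the largest, position 4 is La^3+.

La^3+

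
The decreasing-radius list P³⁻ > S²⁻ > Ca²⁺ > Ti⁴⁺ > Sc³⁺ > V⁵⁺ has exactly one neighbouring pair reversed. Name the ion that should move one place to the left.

Sc³⁺

Scanning neighbour by neighbour, only Ti⁴⁺/Sc³⁺ violates a trend: both have 18 electrons but Z(Ti)=22 > Z(Sc)=21, so Ti⁴⁺ should be the smaller of the two. That makes Sc³⁺ the one sitting a position late relative to where it belongs.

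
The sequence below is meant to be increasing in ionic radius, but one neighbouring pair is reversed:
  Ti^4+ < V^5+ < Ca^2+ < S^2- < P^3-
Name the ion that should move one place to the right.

Check each adjacent pair. Ti^4+ and V^5+ are reversed: V^5+ and Ti^4+ share 18 electrons; the higher nuclear charge on V (Z=23) contracts it more, so V^5+ < Ti^4+. No other neighbouring pair contradicts the periodic trends, so Ti^4+ is the ion listed too early.

Ti^4+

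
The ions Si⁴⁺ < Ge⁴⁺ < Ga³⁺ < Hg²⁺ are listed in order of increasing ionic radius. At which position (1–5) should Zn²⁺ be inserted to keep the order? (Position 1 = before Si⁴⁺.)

4

Tabulating Z and e⁻: Si⁴⁺ (Z=14, 10 e⁻), Ge⁴⁺ (Z=32, 28 e⁻), Ga³⁺ (Z=31, 28 e⁻), Zn²⁺ (Z=30, 28 e⁻), Hg²⁺ (Z=80, 78 e⁻). Si⁴⁺ < Ge⁴⁺ (same group, 1 shell fewer); Ge⁴⁺ < Ga³⁺ (both 28 e⁻, Z=32>31); Ga³⁺ < Zn²⁺ (both 28 e⁻, Z=31>30); Zn²⁺ < Hg²⁺ (same group, 2 shells fewer).
The complete sequence is Si⁴⁺ < Ge⁴⁺ < Ga³⁺ < Zn²⁺ < Hg²⁺. Zn²⁺ sits at position 4.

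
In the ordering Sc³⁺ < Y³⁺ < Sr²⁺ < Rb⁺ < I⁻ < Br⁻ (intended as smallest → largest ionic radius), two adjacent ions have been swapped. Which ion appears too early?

I⁻

Compare adjacent ions: Br⁻ and I⁻ are in one column with the same charge; the lighter period-4 ion has one fewer shell and is smaller — yet in this increasing list I⁻ sits before Br⁻. Nothing else is reversed, so I⁻ should move one place to the right.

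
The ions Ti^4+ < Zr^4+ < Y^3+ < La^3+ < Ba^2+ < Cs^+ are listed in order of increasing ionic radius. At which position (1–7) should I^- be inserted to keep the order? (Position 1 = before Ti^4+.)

7

Ti^4+ has 18 e⁻ (Z=22), Zr^4+ has 36 e⁻ (Z=40), Y^3+ has 36 e⁻ (Z=39), La^3+ has 54 e⁻ (Z=57), Ba^2+ has 54 e⁻ (Z=56), Cs^+ has 54 e⁻ (Z=55), I^- has 54 e⁻ (Z=53). Ti^4+ < Zr^4+ (same group, 1 shell fewer); Zr^4+ < Y^3+ (both 36 e⁻, Z=40>39); Y^3+ < La^3+ (same group, period 5 vs 6); La^3+ < Ba^2+ (isoelectronic, higher Z=57 is smaller); Ba^2+ < Cs^+ (isoelectronic, higher Z=56 is smaller); Cs^+ < I^- (both 54 e⁻, Z=55>53).
Putting I^- in gives Ti^4+ < Zr^4+ < Y^3+ < La^3+ < Ba^2+ < Cs^+ < I^-; it lands at slot 7.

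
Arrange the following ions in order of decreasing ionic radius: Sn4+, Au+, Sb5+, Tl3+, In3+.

Au+ > Tl3+ > In3+ > Sn4+ > Sb5+

Sb5+ (Z=51, 46 e⁻), Sn4+ (Z=50, 46 e⁻), In3+ (Z=49, 46 e⁻), Tl3+ (Z=81, 78 e⁻), Au+ (Z=79, 78 e⁻). Sb5+ < Sn4+ (both 46 e⁻, Z=51>50); Sn4+ < In3+ (isoelectronic, higher Z=50 is smaller); In3+ < Tl3+ (same group, period 5 vs 6); Tl3+ < Au+ (isoelectronic, higher Z=81 is smaller).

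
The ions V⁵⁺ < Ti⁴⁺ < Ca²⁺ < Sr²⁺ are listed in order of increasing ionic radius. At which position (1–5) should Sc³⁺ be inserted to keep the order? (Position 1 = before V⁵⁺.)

V⁵⁺ has 18 e⁻ (Z=23), Ti⁴⁺ has 18 e⁻ (Z=22), Sc³⁺ has 18 e⁻ (Z=21), Ca²⁺ has 18 e⁻ (Z=20), Sr²⁺ has 36 e⁻ (Z=38). V⁵⁺ < Ti⁴⁺ (isoelectronic, higher Z=23 is smaller); Ti⁴⁺ < Sc³⁺ (both 18 e⁻, Z=22>21); Sc³⁺ < Ca²⁺ (both 18 e⁻, Z=21>20); Ca²⁺ < Sr²⁺ (same group, period 4 vs 5).
Putting Sc³⁺ in gives V⁵⁺ < Ti⁴⁺ < Sc³⁺ < Ca²⁺ < Sr²⁺; it lands at slot 3.

3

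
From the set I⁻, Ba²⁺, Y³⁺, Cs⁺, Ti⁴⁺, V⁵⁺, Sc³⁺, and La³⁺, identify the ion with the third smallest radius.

Sc³⁺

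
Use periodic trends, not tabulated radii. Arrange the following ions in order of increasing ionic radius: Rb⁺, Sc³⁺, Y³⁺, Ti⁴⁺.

Electron counts and nuclear charges: Ti⁴⁺: 18 e⁻, Z=22, Sc³⁺: 18 e⁻, Z=21, Y³⁺: 36 e⁻, Z=39, Rb⁺: 36 e⁻, Z=37. Ti⁴⁺ < Sc³⁺ (isoelectronic, higher Z=22 is smaller); Sc³⁺ < Y³⁺ (same group, 1 shell fewer); Y³⁺ < Rb⁺ (isoelectronic, higher Z=39 is smaller).

Ti⁴⁺ < Sc³⁺ < Y³⁺ < Rb⁺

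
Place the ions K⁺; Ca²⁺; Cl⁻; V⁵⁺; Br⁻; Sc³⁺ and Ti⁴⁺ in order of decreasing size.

Tabulating Z and e⁻: V⁵⁺ has 18 e⁻ (Z=23), Ti⁴⁺ has 18 e⁻ (Z=22), Sc³⁺ has 18 e⁻ (Z=21), Ca²⁺ has 18 e⁻ (Z=20), K⁺ has 18 e⁻ (Z=19), Cl⁻ has 18 e⁻ (Z=17), Br⁻ has 36 e⁻ (Z=35). V⁵⁺ < Ti⁴⁺ (isoelectronic, higher Z=23 is smaller); Ti⁴⁺ < Sc³⁺ (isoelectronic, higher Z=22 is smaller); Sc³⁺ < Ca²⁺ (both 18 e⁻, Z=21>20); Ca²⁺ < K⁺ (isoelectronic, higher Z=20 is smaller); K⁺ < Cl⁻ (both 18 e⁻, Z=19>17); Cl⁻ < Br⁻ (same group, 1 shell fewer).

Br⁻ > Cl⁻ > K⁺ > Ca²⁺ > Sc³⁺ > Ti⁴⁺ > V⁵⁺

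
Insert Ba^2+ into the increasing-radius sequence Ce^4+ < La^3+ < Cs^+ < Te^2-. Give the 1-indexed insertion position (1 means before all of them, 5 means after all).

Each ion has 54 electrons. The ranking follows nuclear charge in reverse — greater Z gives a smaller radius. Ce^4+ (Z=58), La^3+ (Z=57), Ba^2+ (Z=56), Cs^+ (Z=55), Te^2- (Z=52).
Merged order: Ce^4+ < La^3+ < Ba^2+ < Cs^+ < Te^2- — Ba^2+ is number 3.

3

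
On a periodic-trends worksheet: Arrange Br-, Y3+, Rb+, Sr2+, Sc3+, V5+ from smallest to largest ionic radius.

V5+ < Sc3+ < Y3+ < Sr2+ < Rb+ < Br-

Tabulating Z and e⁻: V5+ (Z=23, 18 e⁻), Sc3+ (Z=21, 18 e⁻), Y3+ (Z=39, 36 e⁻), Sr2+ (Z=38, 36 e⁻), Rb+ (Z=37, 36 e⁻), Br- (Z=35, 36 e⁻). V5+ < Sc3+ (both 18 e⁻, Z=23>21); Sc3+ < Y3+ (same group, 1 shell fewer); Y3+ < Sr2+ (isoelectronic, higher Z=39 is smaller); Sr2+ < Rb+ (isoelectronic, higher Z=38 is smaller); Rb+ < Br- (isoelectronic, higher Z=37 is smaller).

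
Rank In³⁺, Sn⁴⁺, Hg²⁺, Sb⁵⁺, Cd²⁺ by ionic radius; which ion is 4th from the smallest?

Work out protons and electrons: Sb⁵⁺ (Z=51, 46 e⁻), Sn⁴⁺ (Z=50, 46 e⁻), In³⁺ (Z=49, 46 e⁻), Cd²⁺ (Z=48, 46 e⁻), Hg²⁺ (Z=80, 78 e⁻). Sb⁵⁺ < Sn⁴⁺ (both 46 e⁻, Z=51>50); Sn⁴⁺ < In³⁺ (isoelectronic, higher Z=50 is smaller); In³⁺ < Cd²⁺ (both 46 e⁻, Z=49>48); Cd²⁺ < Hg²⁺ (same group, period 5 vs 6).
Ordering: Sb⁵⁺ < Sn⁴⁺ < In³⁺ < Cd²⁺ < Hg²⁺. The 4th smallest is Cd²⁺.

Cd²⁺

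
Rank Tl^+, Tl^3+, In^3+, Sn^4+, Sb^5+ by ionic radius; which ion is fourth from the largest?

First list Z and electron count for each: Sb^5+: 46 e⁻, Z=51, Sn^4+: 46 e⁻, Z=50, In^3+: 46 e⁻, Z=49, Tl^3+: 78 e⁻, Z=81, Tl^+: 80 e⁻, Z=81. Sb^5+ < Sn^4+ (both 46 e⁻, Z=51>50); Sn^4+ < In^3+ (both 46 e⁻, Z=50>49); In^3+ < Tl^3+ (same group, 1 shell fewer); Tl^3+ < Tl^+ (higher charge on the same element).
Ordering: Sb^5+ < Sn^4+ < In^3+ < Tl^3+ < Tl^+. The fourth largest is Sn^4+.

Sn^4+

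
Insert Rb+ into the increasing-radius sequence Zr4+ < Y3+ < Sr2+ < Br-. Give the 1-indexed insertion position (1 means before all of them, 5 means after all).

4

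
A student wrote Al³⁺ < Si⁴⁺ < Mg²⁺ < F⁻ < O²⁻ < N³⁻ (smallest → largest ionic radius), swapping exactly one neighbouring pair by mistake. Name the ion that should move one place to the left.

Si⁴⁺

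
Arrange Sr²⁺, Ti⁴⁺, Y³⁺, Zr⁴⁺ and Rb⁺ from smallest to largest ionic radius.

Ti⁴⁺ < Zr⁴⁺ < Y³⁺ < Sr²⁺ < Rb⁺

Ti⁴⁺ has 18 e⁻ (Z=22), Zr⁴⁺ has 36 e⁻ (Z=40), Y³⁺ has 36 e⁻ (Z=39), Sr²⁺ has 36 e⁻ (Z=38), Rb⁺ has 36 e⁻ (Z=37). Ti⁴⁺ < Zr⁴⁺ (same group, 1 shell fewer); Zr⁴⁺ < Y³⁺ (isoelectronic, higher Z=40 is smaller); Y³⁺ < Sr²⁺ (both 36 e⁻, Z=39>38); Sr²⁺ < Rb⁺ (isoelectronic, higher Z=38 is smaller).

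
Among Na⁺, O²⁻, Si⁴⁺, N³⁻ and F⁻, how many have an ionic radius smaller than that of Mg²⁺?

These species are isoelectronic with 10 electrons. The only difference is the number of protons: Si⁴⁺ (Z=14), Mg²⁺ (Z=12), Na⁺ (Z=11), F⁻ (Z=9), O²⁻ (Z=8), N³⁻ (Z=7). The strongest nuclear pull (Si⁴⁺) gives the smallest ion.
Relative to Mg²⁺, the ions that are smaller are Si⁴⁺. Count: 1.

1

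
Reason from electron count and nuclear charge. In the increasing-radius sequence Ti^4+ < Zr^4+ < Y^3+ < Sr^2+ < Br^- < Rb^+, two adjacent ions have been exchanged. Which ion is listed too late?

Rb^+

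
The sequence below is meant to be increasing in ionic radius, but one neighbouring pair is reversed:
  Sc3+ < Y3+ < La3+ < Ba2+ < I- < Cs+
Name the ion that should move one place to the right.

I-

Check each adjacent pair. I- and Cs+ are reversed: they are isoelectronic (54 e⁻) and Cs has more protons than I (55 vs 53), making Cs+ smaller. No other neighbouring pair contradicts the periodic trends, so I- is the ion listed too early.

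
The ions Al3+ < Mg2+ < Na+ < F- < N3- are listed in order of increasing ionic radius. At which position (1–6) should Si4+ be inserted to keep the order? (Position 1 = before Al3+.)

1

Isoelectronic series (10 e⁻ each). Size is set by nuclear charge: more protons means a smaller ion. Si4+ (Z=14), Al3+ (Z=13), Mg2+ (Z=12), Na+ (Z=11), F- (Z=9), N3- (Z=7).
Putting Si4+ in gives Si4+ < Al3+ < Mg2+ < Na+ < F- < N3-; it lands at slot 1.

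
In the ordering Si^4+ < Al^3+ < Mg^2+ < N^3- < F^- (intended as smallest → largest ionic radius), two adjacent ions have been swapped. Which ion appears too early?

The pair N^3-, F^- is the wrong way round — they are isoelectronic (10 e⁻) and F has more protons than N (9 vs 7), making F^- smaller. All other adjacent pairs agree with periodic trends, so N^3- is the misplaced ion.

N^3-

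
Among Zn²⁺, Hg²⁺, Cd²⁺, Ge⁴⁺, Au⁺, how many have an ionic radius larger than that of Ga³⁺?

Ge⁴⁺ (Z=32, 28 e⁻), Ga³⁺ (Z=31, 28 e⁻), Zn²⁺ (Z=30, 28 e⁻), Cd²⁺ (Z=48, 46 e⁻), Hg²⁺ (Z=80, 78 e⁻), Au⁺ (Z=79, 78 e⁻). Ge⁴⁺ < Ga³⁺ (both 28 e⁻, Z=32>31); Ga³⁺ < Zn²⁺ (isoelectronic, higher Z=31 is smaller); Zn²⁺ < Cd²⁺ (same group, period 4 vs 5); Cd²⁺ < Hg²⁺ (same group, 1 shell fewer); Hg²⁺ < Au⁺ (both 78 e⁻, Z=80>79).
Placing each against Ga³⁺: smaller — Ge⁴⁺; larger — Zn²⁺, Cd²⁺, Hg²⁺, Au⁺. So 4 are larger.

4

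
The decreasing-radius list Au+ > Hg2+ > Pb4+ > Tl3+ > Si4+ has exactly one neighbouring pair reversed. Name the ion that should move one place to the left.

Tl3+

The pair Pb4+, Tl3+ is the wrong way round — they are isoelectronic (78 e⁻) and Pb has more protons than Tl (82 vs 81), making Pb4+ smaller. All other adjacent pairs agree with periodic trends, so Tl3+ is the misplaced ion.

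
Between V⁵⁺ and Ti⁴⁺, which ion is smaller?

V⁵⁺

Each ion has 18 electrons. The ranking follows nuclear charge in reverse — greater Z gives a smaller radius. V⁵⁺ (Z=23), Ti⁴⁺ (Z=22).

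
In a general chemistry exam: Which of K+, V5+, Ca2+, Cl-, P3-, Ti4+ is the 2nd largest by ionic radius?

Each ion has 18 electrons. The ranking follows nuclear charge in reverse — greater Z gives a smaller radius. V5+ (Z=23), Ti4+ (Z=22), Ca2+ (Z=20), K+ (Z=19), Cl- (Z=17), P3- (Z=15).
So the order is V5+ < Ti4+ < Ca2+ < K+ < Cl- < P3-; the 2nd-largest ion is Cl-.

Cl-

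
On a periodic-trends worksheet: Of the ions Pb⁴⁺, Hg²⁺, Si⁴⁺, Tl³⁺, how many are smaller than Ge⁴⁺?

Si⁴⁺: 10 e⁻, Z=14, Ge⁴⁺: 28 e⁻, Z=32, Pb⁴⁺: 78 e⁻, Z=82, Tl³⁺: 78 e⁻, Z=81, Hg²⁺: 78 e⁻, Z=80. Si⁴⁺ < Ge⁴⁺ (same group, period 3 vs 4); Ge⁴⁺ < Pb⁴⁺ (same group, 2 shells fewer); Pb⁴⁺ < Tl³⁺ (both 78 e⁻, Z=82>81); Tl³⁺ < Hg²⁺ (isoelectronic, higher Z=81 is smaller).
Placing each against Ge⁴⁺: smaller — Si⁴⁺; larger — Pb⁴⁺, Tl³⁺, Hg²⁺. That's 1.

1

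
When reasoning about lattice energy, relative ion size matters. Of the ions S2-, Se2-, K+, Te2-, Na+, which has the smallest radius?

Electron counts and nuclear charges: Na+ (Z=11, 10 e⁻), K+ (Z=19, 18 e⁻), S2- (Z=16, 18 e⁻), Se2- (Z=34, 36 e⁻), Te2- (Z=52, 54 e⁻). Na+ < K+ (same group, 1 shell fewer); K+ < S2- (isoelectronic, higher Z=19 is smaller); S2- < Se2- (same group, period 3 vs 4); Se2- < Te2- (same group, period 4 vs 5).

Na+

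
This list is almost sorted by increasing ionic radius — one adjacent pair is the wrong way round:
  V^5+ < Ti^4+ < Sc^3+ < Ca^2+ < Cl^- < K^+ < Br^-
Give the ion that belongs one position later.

Cl^-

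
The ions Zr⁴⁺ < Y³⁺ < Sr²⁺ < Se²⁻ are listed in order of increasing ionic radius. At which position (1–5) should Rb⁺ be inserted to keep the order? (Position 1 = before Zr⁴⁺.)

Each ion has 36 electrons. The ranking follows nuclear charge in reverse — greater Z gives a smaller radius. Zr⁴⁺ (Z=40), Y³⁺ (Z=39), Sr²⁺ (Z=38), Rb⁺ (Z=37), Se²⁻ (Z=34).
Merged order: Zr⁴⁺ < Y³⁺ < Sr²⁺ < Rb⁺ < Se²⁻ — Rb⁺ is number 4.

4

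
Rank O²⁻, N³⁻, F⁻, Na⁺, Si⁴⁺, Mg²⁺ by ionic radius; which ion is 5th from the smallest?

O²⁻

Each ion has 10 electrons. The ranking follows nuclear charge in reverse — greater Z gives a smaller radius. Si⁴⁺ (Z=14), Mg²⁺ (Z=12), Na⁺ (Z=11), F⁻ (Z=9), O²⁻ (Z=8), N³⁻ (Z=7).
So the order is Si⁴⁺ < Mg²⁺ < Na⁺ < F⁻ < O²⁻ < N³⁻; the 5th-smallest ion is O²⁻.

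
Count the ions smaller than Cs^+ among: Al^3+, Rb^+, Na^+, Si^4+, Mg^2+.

5

First list Z and electron count for each: Si^4+ (Z=14, 10 e⁻), Al^3+ (Z=13, 10 e⁻), Mg^2+ (Z=12, 10 e⁻), Na^+ (Z=11, 10 e⁻), Rb^+ (Z=37, 36 e⁻), Cs^+ (Z=55, 54 e⁻). Si^4+ < Al^3+ (both 10 e⁻, Z=14>13); Al^3+ < Mg^2+ (both 10 e⁻, Z=13>12); Mg^2+ < Na^+ (both 10 e⁻, Z=12>11); Na^+ < Rb^+ (same group, period 3 vs 5); Rb^+ < Cs^+ (same group, 1 shell fewer).
Ordering all of them (including Cs^+) by radius gives Si^4+ < Al^3+ < Mg^2+ < Na^+ < Rb^+ < Cs^+. So 5 are smaller.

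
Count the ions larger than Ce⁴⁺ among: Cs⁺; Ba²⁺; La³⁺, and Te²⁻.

4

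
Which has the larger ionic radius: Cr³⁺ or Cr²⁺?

Cr²⁺

Same element, different charge: the more highly charged cation has fewer electrons and a greater effective nuclear charge per electron, making Cr³⁺ the smallest.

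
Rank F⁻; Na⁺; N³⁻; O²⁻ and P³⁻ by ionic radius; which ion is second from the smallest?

F⁻

First list Z and electron count for each: Na⁺: 10 e⁻, Z=11, F⁻: 10 e⁻, Z=9, O²⁻: 10 e⁻, Z=8, N³⁻: 10 e⁻, Z=7, P³⁻: 18 e⁻, Z=15. Na⁺ < F⁻ (isoelectronic, higher Z=11 is smaller); F⁻ < O²⁻ (isoelectronic, higher Z=9 is smaller); O²⁻ < N³⁻ (both 10 e⁻, Z=8>7); N³⁻ < P³⁻ (same group, 1 shell fewer).
So the order is Na⁺ < F⁻ < O²⁻ < N³⁻ < P³⁻; the 2nd-smallest ion is F⁻.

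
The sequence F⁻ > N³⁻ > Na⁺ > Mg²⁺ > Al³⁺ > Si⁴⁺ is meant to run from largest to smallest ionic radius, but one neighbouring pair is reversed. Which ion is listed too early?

F⁻

The pair F⁻, N³⁻ is the wrong way round — they are isoelectronic (10 e⁻) and F has more protons than N (9 vs 7), making F⁻ smaller. All other adjacent pairs agree with periodic trends, so F⁻ is the misplaced ion.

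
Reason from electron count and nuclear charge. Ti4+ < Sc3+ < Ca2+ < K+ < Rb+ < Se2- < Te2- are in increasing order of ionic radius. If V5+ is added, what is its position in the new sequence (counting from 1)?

Electron counts and nuclear charges: V5+: 18 e⁻, Z=23, Ti4+: 18 e⁻, Z=22, Sc3+: 18 e⁻, Z=21, Ca2+: 18 e⁻, Z=20, K+: 18 e⁻, Z=19, Rb+: 36 e⁻, Z=37, Se2-: 36 e⁻, Z=34, Te2-: 54 e⁻, Z=52. V5+ < Ti4+ (both 18 e⁻, Z=23>22); Ti4+ < Sc3+ (both 18 e⁻, Z=22>21); Sc3+ < Ca2+ (isoelectronic, higher Z=21 is smaller); Ca2+ < K+ (isoelectronic, higher Z=20 is smaller); K+ < Rb+ (same group, 1 shell fewer); Rb+ < Se2- (isoelectronic, higher Z=37 is smaller); Se2- < Te2- (same group, period 4 vs 5).
Merged order: V5+ < Ti4+ < Sc3+ < Ca2+ < K+ < Rb+ < Se2- < Te2- — V5+ is number 1.

1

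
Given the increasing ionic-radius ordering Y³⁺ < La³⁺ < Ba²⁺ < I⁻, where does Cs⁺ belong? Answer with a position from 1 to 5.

4

First list Z and electron count for each: Y³⁺ (Z=39, 36 e⁻), La³⁺ (Z=57, 54 e⁻), Ba²⁺ (Z=56, 54 e⁻), Cs⁺ (Z=55, 54 e⁻), I⁻ (Z=53, 54 e⁻). Y³⁺ < La³⁺ (same group, 1 shell fewer); La³⁺ < Ba²⁺ (both 54 e⁻, Z=57>56); Ba²⁺ < Cs⁺ (isoelectronic, higher Z=56 is smaller); Cs⁺ < I⁻ (isoelectronic, higher Z=55 is smaller).
Merged order: Y³⁺ < La³⁺ < Ba²⁺ < Cs⁺ < I⁻ — Cs⁺ is number 4.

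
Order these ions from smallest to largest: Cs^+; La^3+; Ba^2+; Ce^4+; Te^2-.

These species are isoelectronic with 54 electrons. The only difference is the number of protons: Ce^4+ (Z=58), La^3+ (Z=57), Ba^2+ (Z=56), Cs^+ (Z=55), Te^2- (Z=52). The strongest nuclear pull (Ce^4+) gives the smallest ion.

Ce^4+ < La^3+ < Ba^2+ < Cs^+ < Te^2-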